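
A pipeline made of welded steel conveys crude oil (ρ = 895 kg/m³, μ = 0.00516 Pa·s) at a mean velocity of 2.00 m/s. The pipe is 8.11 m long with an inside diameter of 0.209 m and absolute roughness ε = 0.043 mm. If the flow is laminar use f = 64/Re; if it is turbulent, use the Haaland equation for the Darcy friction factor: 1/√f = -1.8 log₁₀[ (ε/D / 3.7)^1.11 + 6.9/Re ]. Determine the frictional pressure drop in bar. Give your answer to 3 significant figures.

Reynolds number Re = ρVD/μ = 895 · 2 · 0.209 / 0.00516 = 7.25e+04.
Re > 4000 → turbulent. Relative roughness ε/D = 4.3e-05/0.209 = 0.000206. Haaland: 1/√f = -1.8 log₁₀[(0.000206/3.7)^1.11 + 6.9/7.25e+04] = -1.8 log₁₀[1.89e-05 + 9.52e-05] = 7.097, so f = 0.01985.
Darcy-Weisbach: ΔP = f(L/D)(ρV²/2) = 0.01985·(8.11/0.209)·(895·2²/2) = 0.01985·38.8·1790 = 1379 Pa.
ΔP = 1379 Pa = 0.0138 bar.

ΔP ≈ 0.0138 bar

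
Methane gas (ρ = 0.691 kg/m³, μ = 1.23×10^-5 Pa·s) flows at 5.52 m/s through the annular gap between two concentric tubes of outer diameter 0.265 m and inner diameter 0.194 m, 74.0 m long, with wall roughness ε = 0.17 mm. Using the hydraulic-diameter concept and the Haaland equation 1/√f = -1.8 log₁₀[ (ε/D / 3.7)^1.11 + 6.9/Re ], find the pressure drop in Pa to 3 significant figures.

ΔP ≈ 327 Pa

Hydraulic diameter D_h = 4A/P = D_o - D_i = 0.265 - 0.194 = 0.071 m.
Re = ρVD_h/μ = 0.691·5.52·0.071/1.23e-05 = 2.202e+04.
ε/D_h = 0.00017/0.071 = 0.00239; Haaland gives 1/√f = -1.8 log₁₀[0.000289+0.000313] = 5.797, so f = 0.02976.
ΔP = f(L/D_h)(ρV²/2) = 0.02976·74/0.071·10.53 = 326.5 Pa.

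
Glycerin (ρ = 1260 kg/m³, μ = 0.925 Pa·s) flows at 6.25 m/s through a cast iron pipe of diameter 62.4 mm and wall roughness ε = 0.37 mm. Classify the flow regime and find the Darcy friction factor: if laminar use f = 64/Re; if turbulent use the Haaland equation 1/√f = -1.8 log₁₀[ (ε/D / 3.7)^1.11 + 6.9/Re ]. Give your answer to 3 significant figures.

f ≈ 0.120

Re = ρVD/μ = 1260·6.25·0.0624/0.925 = 531.2.
Re < 2300 → laminar, so f = 64/Re = 0.1205 (roughness is irrelevant in laminar flow).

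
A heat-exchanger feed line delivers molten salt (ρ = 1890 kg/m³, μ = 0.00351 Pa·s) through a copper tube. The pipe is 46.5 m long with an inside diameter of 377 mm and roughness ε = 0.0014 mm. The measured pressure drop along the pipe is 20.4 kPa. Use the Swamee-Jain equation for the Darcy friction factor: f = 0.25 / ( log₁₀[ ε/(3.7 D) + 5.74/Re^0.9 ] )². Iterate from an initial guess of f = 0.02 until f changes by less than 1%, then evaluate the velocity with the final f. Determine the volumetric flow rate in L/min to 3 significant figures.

Rearranging Darcy-Weisbach: V = √(2·ΔP·D/(f·L·ρ)). With ε/D = 1.4e-06/0.377 = 3.71e-06, iterate starting from f = 0.02:
  f = 0.02 → V = √(2·2.04e+04·0.377/(0.02·46.5·1890)) = 2.958 m/s; Re = ρVD/μ = 6.005e+05; f → 0.01274
  f = 0.01274 → V = 3.707 m/s; Re = 7.524e+05; f → 0.01226
  f = 0.01226 → V = 3.778 m/s; Re = 7.669e+05; f → 0.01222
Converged (Δf/f < 1%). With the final f = 0.01222: V = √(2·2.04e+04·0.377/(0.01222·46.5·1890)) = 3.784 m/s.
Q = V·A = 3.784·(π/4·0.377²) = 0.4224 m³/s = 25300 L/min.

Q ≈ 25300 L/min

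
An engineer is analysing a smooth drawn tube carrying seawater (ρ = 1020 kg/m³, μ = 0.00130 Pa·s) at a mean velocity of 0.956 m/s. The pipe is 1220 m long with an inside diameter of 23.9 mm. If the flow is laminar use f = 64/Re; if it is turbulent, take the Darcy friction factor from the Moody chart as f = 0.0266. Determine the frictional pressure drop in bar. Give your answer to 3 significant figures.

ΔP ≈ 6.33 bar

Reynolds number Re = ρVD/μ = 1020 · 0.956 · 0.0239 / 0.0013 = 1.793e+04.
Re > 4000 → turbulent; use the Moody-chart value f = 0.0266.
Darcy-Weisbach: ΔP = f(L/D)(ρV²/2) = 0.0266·(1220/0.0239)·(1020·0.956²/2) = 0.0266·5.105e+04·466.1 = 6.329e+05 Pa.
ΔP = 6.329e+05 Pa = 6.33 bar.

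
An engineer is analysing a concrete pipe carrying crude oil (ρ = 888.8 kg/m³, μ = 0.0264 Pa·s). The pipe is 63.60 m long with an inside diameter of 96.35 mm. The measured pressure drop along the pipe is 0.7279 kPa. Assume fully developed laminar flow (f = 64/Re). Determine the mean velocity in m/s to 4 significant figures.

For laminar flow, f = 64/Re with Re = ρVD/μ, so Darcy-Weisbach reduces to ΔP = 32μLV/D². Solving for V: V = ΔP·D²/(32μL) = 727.9·(0.09635)²/(32·0.0264·63.6) = 0.1258 m/s.
Check: Re = ρVD/μ = 888.8·0.1258·0.09635/0.0264 = 408 < 2300, so the laminar assumption holds.

V ≈ 0.1258 m/s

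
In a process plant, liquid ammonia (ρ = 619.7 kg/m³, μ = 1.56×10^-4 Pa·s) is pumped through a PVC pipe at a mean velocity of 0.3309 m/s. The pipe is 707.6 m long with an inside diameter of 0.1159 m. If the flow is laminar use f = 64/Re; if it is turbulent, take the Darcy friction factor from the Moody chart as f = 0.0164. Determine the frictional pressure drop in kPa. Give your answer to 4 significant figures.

ΔP ≈ 3.397 kPa

Reynolds number Re = ρVD/μ = 619.7 · 0.3309 · 0.1159 / 0.000156 = 1.523e+05.
Re > 4000 → turbulent; use the Moody-chart value f = 0.0164.
Darcy-Weisbach: ΔP = f(L/D)(ρV²/2) = 0.0164·(707.6/0.1159)·(619.7·0.3309²/2) = 0.0164·6105·33.93 = 3397 Pa.
ΔP = 3397 Pa = 3.397 kPa.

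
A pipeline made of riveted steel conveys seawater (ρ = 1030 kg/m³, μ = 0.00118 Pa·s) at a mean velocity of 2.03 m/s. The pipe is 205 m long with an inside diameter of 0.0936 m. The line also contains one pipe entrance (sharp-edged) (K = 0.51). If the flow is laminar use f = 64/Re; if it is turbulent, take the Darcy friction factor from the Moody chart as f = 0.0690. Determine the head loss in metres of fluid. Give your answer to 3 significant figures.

Reynolds number Re = ρVD/μ = 1030 · 2.03 · 0.0936 / 0.00118 = 1.659e+05.
Re > 4000 → turbulent; use the Moody-chart value f = 0.0690.
Total minor-loss coefficient ΣK = 1·0.51 = 0.51.
ΔP = [f·L/D + ΣK]·(ρV²/2) = [0.069·205/0.0936 + 0.51]·(1030·2.03²/2) = [151.1 + 0.51]·2122 = 3.218e+05 Pa.
Head loss h_f = ΔP/(ρg) = 3.218e+05/(1030·9.81) = 31.8 m.

h_f ≈ 31.8 m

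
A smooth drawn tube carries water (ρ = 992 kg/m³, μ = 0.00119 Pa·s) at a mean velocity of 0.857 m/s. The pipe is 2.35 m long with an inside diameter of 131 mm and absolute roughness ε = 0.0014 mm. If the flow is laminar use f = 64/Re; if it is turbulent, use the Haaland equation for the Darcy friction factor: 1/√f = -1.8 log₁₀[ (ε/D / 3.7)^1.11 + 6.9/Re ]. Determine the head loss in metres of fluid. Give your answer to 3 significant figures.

h_f ≈ 0.0122 m

Reynolds number Re = ρVD/μ = 992 · 0.857 · 0.131 / 0.00119 = 9.359e+04.
Re > 4000 → turbulent. Relative roughness ε/D = 1.4e-06/0.131 = 1.07e-05. Haaland: 1/√f = -1.8 log₁₀[(1.07e-05/3.7)^1.11 + 6.9/9.359e+04] = -1.8 log₁₀[7.1e-07 + 7.37e-05] = 7.431, so f = 0.01811.
Darcy-Weisbach: ΔP = f(L/D)(ρV²/2) = 0.01811·(2.35/0.131)·(992·0.857²/2) = 0.01811·17.94·364.3 = 118.4 Pa.
Head loss h_f = ΔP/(ρg) = 118.4/(992·9.81) = 0.0122 m.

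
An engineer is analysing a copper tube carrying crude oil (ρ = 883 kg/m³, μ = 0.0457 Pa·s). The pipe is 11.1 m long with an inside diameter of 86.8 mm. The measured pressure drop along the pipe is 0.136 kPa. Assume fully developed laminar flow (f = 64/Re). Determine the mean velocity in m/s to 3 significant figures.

For laminar flow, f = 64/Re with Re = ρVD/μ, so Darcy-Weisbach reduces to ΔP = 32μLV/D². Solving for V: V = ΔP·D²/(32μL) = 136·(0.0868)²/(32·0.0457·11.1) = 0.06312 m/s.
Check: Re = ρVD/μ = 883·0.06312·0.0868/0.0457 = 105.9 < 2300, so the laminar assumption holds.

V ≈ 0.0631 m/s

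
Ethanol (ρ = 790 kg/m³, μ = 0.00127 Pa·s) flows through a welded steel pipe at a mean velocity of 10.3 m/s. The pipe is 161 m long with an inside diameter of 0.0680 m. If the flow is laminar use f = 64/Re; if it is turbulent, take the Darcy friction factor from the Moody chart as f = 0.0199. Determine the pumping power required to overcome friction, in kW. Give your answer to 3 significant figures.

Reynolds number Re = ρVD/μ = 790 · 10.3 · 0.068 / 0.00127 = 4.357e+05.
Re > 4000 → turbulent; use the Moody-chart value f = 0.0199.
Darcy-Weisbach: ΔP = f(L/D)(ρV²/2) = 0.0199·(161/0.068)·(790·10.3²/2) = 0.0199·2368·4.191e+04 = 1.974e+06 Pa.
Q = V·A = 10.3·0.003632 = 0.03741 m³/s.
Pumping power P = QΔP = 0.03741·1.974e+06 = 73860 W = 73.9 kW.

P ≈ 73.9 kW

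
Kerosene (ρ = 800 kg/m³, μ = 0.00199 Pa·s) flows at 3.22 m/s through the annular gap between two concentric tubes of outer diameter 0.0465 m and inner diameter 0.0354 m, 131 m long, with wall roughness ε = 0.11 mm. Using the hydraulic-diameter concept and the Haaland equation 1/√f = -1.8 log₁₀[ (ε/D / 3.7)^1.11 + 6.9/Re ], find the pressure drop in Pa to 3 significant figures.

Hydraulic diameter D_h = 4A/P = D_o - D_i = 0.0465 - 0.0354 = 0.0111 m.
Re = ρVD_h/μ = 800·3.22·0.0111/0.00199 = 1.437e+04.
ε/D_h = 0.00011/0.0111 = 0.00991; Haaland gives 1/√f = -1.8 log₁₀[0.0014+0.00048] = 4.908, so f = 0.04151.
ΔP = f(L/D_h)(ρV²/2) = 0.04151·131/0.0111·4147 = 2.032e+06 Pa.

ΔP ≈ 2.03×10^6 Pa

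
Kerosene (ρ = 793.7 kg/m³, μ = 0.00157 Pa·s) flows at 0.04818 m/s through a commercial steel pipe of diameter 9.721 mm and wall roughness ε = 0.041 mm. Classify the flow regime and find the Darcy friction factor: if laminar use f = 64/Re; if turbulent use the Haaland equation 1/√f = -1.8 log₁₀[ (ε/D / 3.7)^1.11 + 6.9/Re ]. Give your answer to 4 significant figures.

f ≈ 0.2703

Re = ρVD/μ = 793.7·0.04818·0.009721/0.00157 = 236.8.
Re < 2300 → laminar, so f = 64/Re = 0.2703 (roughness is irrelevant in laminar flow).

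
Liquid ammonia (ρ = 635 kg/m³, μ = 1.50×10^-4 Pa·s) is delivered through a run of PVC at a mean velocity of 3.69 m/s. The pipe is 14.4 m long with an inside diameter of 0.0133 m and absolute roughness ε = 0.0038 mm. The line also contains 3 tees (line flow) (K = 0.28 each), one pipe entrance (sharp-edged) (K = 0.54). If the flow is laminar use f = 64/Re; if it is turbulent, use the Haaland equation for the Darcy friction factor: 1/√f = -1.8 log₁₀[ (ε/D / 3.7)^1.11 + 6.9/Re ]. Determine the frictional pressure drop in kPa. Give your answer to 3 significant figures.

Reynolds number Re = ρVD/μ = 635 · 3.69 · 0.0133 / 0.00015 = 2.078e+05.
Re > 4000 → turbulent. Relative roughness ε/D = 3.8e-06/0.0133 = 0.000286. Haaland: 1/√f = -1.8 log₁₀[(0.000286/3.7)^1.11 + 6.9/2.078e+05] = -1.8 log₁₀[2.73e-05 + 3.32e-05] = 7.593, so f = 0.01734.
Total minor-loss coefficient ΣK = 3·0.28 + 1·0.54 = 1.38.
ΔP = [f·L/D + ΣK]·(ρV²/2) = [0.01734·14.4/0.0133 + 1.38]·(635·3.69²/2) = [18.78 + 1.38]·4323 = 8.714e+04 Pa.
ΔP = 8.714e+04 Pa = 87.1 kPa.

ΔP ≈ 87.1 kPa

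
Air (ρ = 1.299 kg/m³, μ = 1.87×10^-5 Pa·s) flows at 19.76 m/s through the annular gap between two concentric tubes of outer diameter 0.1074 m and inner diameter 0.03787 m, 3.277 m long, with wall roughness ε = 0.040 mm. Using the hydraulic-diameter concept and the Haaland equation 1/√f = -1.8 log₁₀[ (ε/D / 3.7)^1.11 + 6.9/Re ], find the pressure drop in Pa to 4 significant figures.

Hydraulic diameter D_h = 4A/P = D_o - D_i = 0.1074 - 0.03787 = 0.06953 m.
Re = ρVD_h/μ = 1.299·19.76·0.06953/1.87e-05 = 9.544e+04.
ε/D_h = 4e-05/0.06953 = 0.000575; Haaland gives 1/√f = -1.8 log₁₀[5.93e-05+7.23e-05] = 6.986, so f = 0.02049.
ΔP = f(L/D_h)(ρV²/2) = 0.02049·3.277/0.06953·253.6 = 244.9 Pa.

ΔP ≈ 244.9 Pa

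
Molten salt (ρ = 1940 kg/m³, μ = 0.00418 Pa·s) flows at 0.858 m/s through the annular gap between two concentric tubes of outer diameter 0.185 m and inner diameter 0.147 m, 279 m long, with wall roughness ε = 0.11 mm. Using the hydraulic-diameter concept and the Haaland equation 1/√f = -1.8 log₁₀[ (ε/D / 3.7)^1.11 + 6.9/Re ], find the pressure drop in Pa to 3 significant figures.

ΔP ≈ 169000 Pa

Hydraulic diameter D_h = 4A/P = D_o - D_i = 0.185 - 0.147 = 0.038 m.
Re = ρVD_h/μ = 1940·0.858·0.038/0.00418 = 1.513e+04.
ε/D_h = 0.00011/0.038 = 0.00289; Haaland gives 1/√f = -1.8 log₁₀[0.000356+0.000456] = 5.563, so f = 0.03232.
ΔP = f(L/D_h)(ρV²/2) = 0.03232·279/0.038·714.1 = 1.694e+05 Pa.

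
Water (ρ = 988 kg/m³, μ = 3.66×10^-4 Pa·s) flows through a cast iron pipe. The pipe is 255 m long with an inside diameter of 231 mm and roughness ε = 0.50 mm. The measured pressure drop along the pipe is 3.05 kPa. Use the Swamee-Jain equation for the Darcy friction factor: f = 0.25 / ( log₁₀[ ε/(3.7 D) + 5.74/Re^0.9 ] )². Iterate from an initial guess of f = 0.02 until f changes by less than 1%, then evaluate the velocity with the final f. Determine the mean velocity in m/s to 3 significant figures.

V ≈ 0.476 m/s

Rearranging Darcy-Weisbach: V = √(2·ΔP·D/(f·L·ρ)). With ε/D = 0.0005/0.231 = 0.00216, iterate starting from f = 0.02:
  f = 0.02 → V = √(2·3050·0.231/(0.02·255·988)) = 0.5288 m/s; Re = ρVD/μ = 3.298e+05; f → 0.02458
  f = 0.02458 → V = 0.477 m/s; Re = 2.974e+05; f → 0.02464
Converged (Δf/f < 1%). With the final f = 0.02464: V = √(2·3050·0.231/(0.02464·255·988)) = 0.4764 m/s.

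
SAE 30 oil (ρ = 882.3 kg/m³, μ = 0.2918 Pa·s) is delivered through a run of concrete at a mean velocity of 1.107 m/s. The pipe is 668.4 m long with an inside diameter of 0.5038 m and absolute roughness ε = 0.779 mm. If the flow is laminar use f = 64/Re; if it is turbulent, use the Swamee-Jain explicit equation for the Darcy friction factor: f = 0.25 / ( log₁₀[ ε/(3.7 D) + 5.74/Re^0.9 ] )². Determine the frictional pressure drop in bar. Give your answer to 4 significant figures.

ΔP ≈ 0.2722 bar

Reynolds number Re = ρVD/μ = 882.3 · 1.107 · 0.5038 / 0.292 = 1686.
Re < 2300 → laminar flow, so f = 64/Re = 64/1686 = 0.03795 (the turbulent correlation is not needed).
Darcy-Weisbach: ΔP = f(L/D)(ρV²/2) = 0.03795·(668.4/0.5038)·(882.3·1.107²/2) = 0.03795·1327·540.6 = 2.722e+04 Pa.
ΔP = 2.722e+04 Pa = 0.2722 bar.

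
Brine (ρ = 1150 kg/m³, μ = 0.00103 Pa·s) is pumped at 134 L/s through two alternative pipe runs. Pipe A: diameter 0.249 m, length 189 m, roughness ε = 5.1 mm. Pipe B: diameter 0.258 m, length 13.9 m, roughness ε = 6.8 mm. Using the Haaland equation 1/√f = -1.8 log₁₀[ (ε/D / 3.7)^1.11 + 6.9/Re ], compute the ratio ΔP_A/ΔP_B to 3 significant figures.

ΔP_A/ΔP_B ≈ 14.7

Pipe A: V = Q/A = 0.134/0.0487 = 2.752 m/s; Re = 7.65e+05; ε/D = 0.0205; Haaland → f = 0.04923; ΔP_A = f(L/D)(ρV²/2) = 1.627e+05 Pa.
Pipe B: V = Q/A = 0.134/0.05228 = 2.563 m/s; Re = 7.383e+05; ε/D = 0.0264; Haaland → f = 0.05437; ΔP_B = f(L/D)(ρV²/2) = 1.107e+04 Pa.
ΔP_A/ΔP_B = 1.627e+05/1.107e+04 = 14.7.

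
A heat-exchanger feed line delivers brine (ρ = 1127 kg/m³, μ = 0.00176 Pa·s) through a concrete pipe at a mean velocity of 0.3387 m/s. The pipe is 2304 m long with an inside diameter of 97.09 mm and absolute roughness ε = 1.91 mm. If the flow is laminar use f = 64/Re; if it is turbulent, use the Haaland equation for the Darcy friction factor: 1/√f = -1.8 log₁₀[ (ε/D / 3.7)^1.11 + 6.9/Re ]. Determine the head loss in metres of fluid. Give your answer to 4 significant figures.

Reynolds number Re = ρVD/μ = 1127 · 0.3387 · 0.09709 / 0.00176 = 2.106e+04.
Re > 4000 → turbulent. Relative roughness ε/D = 0.00191/0.09709 = 0.0197. Haaland: 1/√f = -1.8 log₁₀[(0.0197/3.7)^1.11 + 6.9/2.106e+04] = -1.8 log₁₀[0.00299 + 0.000328] = 4.463, so f = 0.05021.
Darcy-Weisbach: ΔP = f(L/D)(ρV²/2) = 0.05021·(2304/0.09709)·(1127·0.3387²/2) = 0.05021·2.373e+04·64.64 = 7.702e+04 Pa.
Head loss h_f = ΔP/(ρg) = 7.702e+04/(1127·9.81) = 6.967 m.

h_f ≈ 6.967 m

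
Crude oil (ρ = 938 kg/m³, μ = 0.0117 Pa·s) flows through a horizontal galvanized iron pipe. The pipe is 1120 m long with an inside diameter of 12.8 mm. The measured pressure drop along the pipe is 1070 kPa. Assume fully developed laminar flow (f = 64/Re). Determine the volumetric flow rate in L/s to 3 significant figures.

Q ≈ 0.0538 L/s

For laminar flow, f = 64/Re with Re = ρVD/μ, so Darcy-Weisbach reduces to ΔP = 32μLV/D². Solving for V: V = ΔP·D²/(32μL) = 1.07e+06·(0.0128)²/(32·0.0117·1120) = 0.4181 m/s.
Check: Re = ρVD/μ = 938·0.4181·0.0128/0.0117 = 429 < 2300, so the laminar assumption holds.
Q = V·A = 0.4181·(π/4·0.0128²) = 5.38e-05 m³/s = 0.0538 L/s.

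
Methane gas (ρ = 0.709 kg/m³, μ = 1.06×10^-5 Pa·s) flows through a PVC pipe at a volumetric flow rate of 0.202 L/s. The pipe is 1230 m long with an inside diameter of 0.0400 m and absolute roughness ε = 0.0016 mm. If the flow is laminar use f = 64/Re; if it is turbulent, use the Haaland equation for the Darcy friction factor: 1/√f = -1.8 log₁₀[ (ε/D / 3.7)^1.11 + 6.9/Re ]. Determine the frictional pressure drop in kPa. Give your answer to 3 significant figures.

ΔP ≈ 0.0419 kPa

Q = 0.202 L/s = 0.202/1000 = 0.000202 m³/s.
Cross-sectional area A = πD²/4 = π(0.04)²/4 = 0.001257 m²; mean velocity V = Q/A = 0.000202/0.001257 = 0.1607 m/s.
Reynolds number Re = ρVD/μ = 0.709 · 0.1607 · 0.04 / 1.06e-05 = 430.1.
Re < 2300 → laminar flow, so f = 64/Re = 64/430.1 = 0.1488 (the turbulent correlation is not needed).
Darcy-Weisbach: ΔP = f(L/D)(ρV²/2) = 0.1488·(1230/0.04)·(0.709·0.1607²/2) = 0.1488·3.075e+04·0.00916 = 41.92 Pa.
ΔP = 41.92 Pa = 0.0419 kPa.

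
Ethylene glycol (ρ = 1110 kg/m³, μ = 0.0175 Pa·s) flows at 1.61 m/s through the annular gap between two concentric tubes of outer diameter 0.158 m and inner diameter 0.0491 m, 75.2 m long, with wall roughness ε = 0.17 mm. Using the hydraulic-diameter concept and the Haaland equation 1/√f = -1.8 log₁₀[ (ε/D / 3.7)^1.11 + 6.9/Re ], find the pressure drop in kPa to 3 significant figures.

ΔP ≈ 32.0 kPa

Hydraulic diameter D_h = 4A/P = D_o - D_i = 0.158 - 0.0491 = 0.1089 m.
Re = ρVD_h/μ = 1110·1.61·0.1089/0.0175 = 1.112e+04.
ε/D_h = 0.00017/0.1089 = 0.00156; Haaland gives 1/√f = -1.8 log₁₀[0.000179+0.00062] = 5.575, so f = 0.03218.
ΔP = f(L/D_h)(ρV²/2) = 0.03218·75.2/0.1089·1439 = 3.197e+04 Pa.
ΔP = 32.0 kPa.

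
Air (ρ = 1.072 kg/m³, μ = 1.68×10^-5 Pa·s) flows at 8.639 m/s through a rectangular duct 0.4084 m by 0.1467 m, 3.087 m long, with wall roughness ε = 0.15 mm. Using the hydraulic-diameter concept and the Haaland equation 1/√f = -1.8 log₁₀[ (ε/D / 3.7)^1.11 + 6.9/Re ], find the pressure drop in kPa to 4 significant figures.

ΔP ≈ 0.01171 kPa

Hydraulic diameter D_h = 4A/P = 4·(0.4084·0.1467)/(2·(0.4084+0.1467)) = 0.2396/1.11 = 0.2159 m.
Re = ρVD_h/μ = 1.072·8.639·0.2159/1.68e-05 = 1.19e+05.
ε/D_h = 0.00015/0.2159 = 0.000695; Haaland gives 1/√f = -1.8 log₁₀[7.31e-05+5.8e-05] = 6.988, so f = 0.02048.
ΔP = f(L/D_h)(ρV²/2) = 0.02048·3.087/0.2159·40 = 11.71 Pa.
ΔP = 0.01171 kPa.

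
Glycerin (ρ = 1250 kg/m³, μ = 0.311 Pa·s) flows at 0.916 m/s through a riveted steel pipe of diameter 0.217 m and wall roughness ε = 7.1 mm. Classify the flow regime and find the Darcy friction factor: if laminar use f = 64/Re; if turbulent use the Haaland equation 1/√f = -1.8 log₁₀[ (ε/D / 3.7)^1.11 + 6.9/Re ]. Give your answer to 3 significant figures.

Re = ρVD/μ = 1250·0.916·0.217/0.311 = 798.9.
Re < 2300 → laminar, so f = 64/Re = 0.08011 (roughness is irrelevant in laminar flow).

f ≈ 0.0801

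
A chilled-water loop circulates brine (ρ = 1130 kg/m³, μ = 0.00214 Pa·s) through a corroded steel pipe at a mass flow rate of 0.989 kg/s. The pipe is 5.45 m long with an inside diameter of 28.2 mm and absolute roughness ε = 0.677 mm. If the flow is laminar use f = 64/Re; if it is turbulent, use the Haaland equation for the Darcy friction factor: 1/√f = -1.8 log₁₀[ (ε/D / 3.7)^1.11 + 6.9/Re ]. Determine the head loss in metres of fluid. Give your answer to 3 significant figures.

A = πD²/4 = π(0.0282)²/4 = 0.0006246 m²; mean velocity V = ṁ/(ρA) = 0.989/(1130 · 0.0006246) = 1.401 m/s.
Reynolds number Re = ρVD/μ = 1130 · 1.401 · 0.0282 / 0.00214 = 2.087e+04.
Re > 4000 → turbulent. Relative roughness ε/D = 0.000677/0.0282 = 0.024. Haaland: 1/√f = -1.8 log₁₀[(0.024/3.7)^1.11 + 6.9/2.087e+04] = -1.8 log₁₀[0.00373 + 0.000331] = 4.305, so f = 0.05396.
Darcy-Weisbach: ΔP = f(L/D)(ρV²/2) = 0.05396·(5.45/0.0282)·(1130·1.401²/2) = 0.05396·193.3·1109 = 1.157e+04 Pa.
Head loss h_f = ΔP/(ρg) = 1.157e+04/(1130·9.81) = 1.04 m.

h_f ≈ 1.04 m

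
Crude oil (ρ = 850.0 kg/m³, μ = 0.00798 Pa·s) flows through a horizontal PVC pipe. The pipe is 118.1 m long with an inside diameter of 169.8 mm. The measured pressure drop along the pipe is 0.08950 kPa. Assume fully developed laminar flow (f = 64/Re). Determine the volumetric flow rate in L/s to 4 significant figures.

Q ≈ 1.938 L/s

For laminar flow, f = 64/Re with Re = ρVD/μ, so Darcy-Weisbach reduces to ΔP = 32μLV/D². Solving for V: V = ΔP·D²/(32μL) = 89.5·(0.1698)²/(32·0.00798·118.1) = 0.08556 m/s.
Check: Re = ρVD/μ = 850·0.08556·0.1698/0.00798 = 1548 < 2300, so the laminar assumption holds.
Q = V·A = 0.08556·(π/4·0.1698²) = 0.001938 m³/s = 1.938 L/s.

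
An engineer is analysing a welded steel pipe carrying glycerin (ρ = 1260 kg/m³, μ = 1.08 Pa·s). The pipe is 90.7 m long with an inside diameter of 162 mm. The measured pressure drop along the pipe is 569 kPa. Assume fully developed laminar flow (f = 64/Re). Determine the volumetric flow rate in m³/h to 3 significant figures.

For laminar flow, f = 64/Re with Re = ρVD/μ, so Darcy-Weisbach reduces to ΔP = 32μLV/D². Solving for V: V = ΔP·D²/(32μL) = 5.69e+05·(0.162)²/(32·1.08·90.7) = 4.764 m/s.
Check: Re = ρVD/μ = 1260·4.764·0.162/1.08 = 900.4 < 2300, so the laminar assumption holds.
Q = V·A = 4.764·(π/4·0.162²) = 0.09819 m³/s = 353 m³/h.

Q ≈ 353 m³/h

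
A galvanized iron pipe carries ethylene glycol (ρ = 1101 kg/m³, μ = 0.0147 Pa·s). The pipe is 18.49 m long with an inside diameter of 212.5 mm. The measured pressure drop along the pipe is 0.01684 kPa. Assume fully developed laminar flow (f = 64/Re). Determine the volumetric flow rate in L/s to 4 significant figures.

Q ≈ 3.101 L/s

For laminar flow, f = 64/Re with Re = ρVD/μ, so Darcy-Weisbach reduces to ΔP = 32μLV/D². Solving for V: V = ΔP·D²/(32μL) = 16.84·(0.2125)²/(32·0.0147·18.49) = 0.08743 m/s.
Check: Re = ρVD/μ = 1101·0.08743·0.2125/0.0147 = 1392 < 2300, so the laminar assumption holds.
Q = V·A = 0.08743·(π/4·0.2125²) = 0.003101 m³/s = 3.101 L/s.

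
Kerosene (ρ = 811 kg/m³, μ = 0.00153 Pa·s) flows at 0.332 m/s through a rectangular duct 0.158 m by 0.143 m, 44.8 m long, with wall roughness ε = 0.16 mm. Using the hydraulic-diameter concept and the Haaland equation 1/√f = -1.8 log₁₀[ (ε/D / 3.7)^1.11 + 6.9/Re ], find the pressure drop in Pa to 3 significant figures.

Hydraulic diameter D_h = 4A/P = 4·(0.158·0.143)/(2·(0.158+0.143)) = 0.09038/0.602 = 0.1501 m.
Re = ρVD_h/μ = 811·0.332·0.1501/0.00153 = 2.642e+04.
ε/D_h = 0.00016/0.1501 = 0.00107; Haaland gives 1/√f = -1.8 log₁₀[0.000117+0.000261] = 6.159, so f = 0.02636.
ΔP = f(L/D_h)(ρV²/2) = 0.02636·44.8/0.1501·44.7 = 351.6 Pa.

ΔP ≈ 352 Pa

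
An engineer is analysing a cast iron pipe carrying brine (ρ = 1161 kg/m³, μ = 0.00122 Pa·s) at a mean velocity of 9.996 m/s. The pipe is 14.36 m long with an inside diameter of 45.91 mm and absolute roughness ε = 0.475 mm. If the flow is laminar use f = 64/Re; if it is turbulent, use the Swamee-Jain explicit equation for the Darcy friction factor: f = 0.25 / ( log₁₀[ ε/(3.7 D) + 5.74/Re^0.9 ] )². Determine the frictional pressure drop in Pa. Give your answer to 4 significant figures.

Reynolds number Re = ρVD/μ = 1161 · 9.996 · 0.04591 / 0.00122 = 4.367e+05.
Re > 4000 → turbulent. Relative roughness ε/D = 0.000475/0.04591 = 0.0103. Swamee-Jain: f = 0.25/(log₁₀[0.0103/3.7 + 5.74/4.367e+05^0.9])² = 0.25/(log₁₀[0.0028 + 4.82e-05])² = 0.25/(-2.546)² = 0.03857.
Darcy-Weisbach: ΔP = f(L/D)(ρV²/2) = 0.03857·(14.36/0.04591)·(1161·9.996²/2) = 0.03857·312.8·5.8e+04 = 6.997e+05 Pa.

ΔP ≈ 699700 Pa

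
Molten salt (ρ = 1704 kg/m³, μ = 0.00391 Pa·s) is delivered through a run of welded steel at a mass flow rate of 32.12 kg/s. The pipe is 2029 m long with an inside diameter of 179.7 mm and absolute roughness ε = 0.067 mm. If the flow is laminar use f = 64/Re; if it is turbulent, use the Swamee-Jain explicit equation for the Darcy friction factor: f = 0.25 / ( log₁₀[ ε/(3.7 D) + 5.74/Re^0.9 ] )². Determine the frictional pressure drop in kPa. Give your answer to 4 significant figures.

A = πD²/4 = π(0.1797)²/4 = 0.02536 m²; mean velocity V = ṁ/(ρA) = 32.12/(1704 · 0.02536) = 0.7432 m/s.
Reynolds number Re = ρVD/μ = 1704 · 0.7432 · 0.1797 / 0.00391 = 5.821e+04.
Re > 4000 → turbulent. Relative roughness ε/D = 6.7e-05/0.1797 = 0.000373. Swamee-Jain: f = 0.25/(log₁₀[0.000373/3.7 + 5.74/5.821e+04^0.9])² = 0.25/(log₁₀[0.000101 + 0.000295])² = 0.25/(-3.402)² = 0.0216.
Darcy-Weisbach: ΔP = f(L/D)(ρV²/2) = 0.0216·(2029/0.1797)·(1704·0.7432²/2) = 0.0216·1.129e+04·470.6 = 1.148e+05 Pa.
ΔP = 1.148e+05 Pa = 114.8 kPa.

ΔP ≈ 114.8 kPa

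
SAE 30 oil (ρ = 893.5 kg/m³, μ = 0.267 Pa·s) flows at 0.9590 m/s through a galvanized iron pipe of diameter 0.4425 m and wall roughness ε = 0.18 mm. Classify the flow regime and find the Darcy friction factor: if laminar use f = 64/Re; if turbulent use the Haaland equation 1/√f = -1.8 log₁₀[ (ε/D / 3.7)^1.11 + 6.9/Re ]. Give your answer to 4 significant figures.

f ≈ 0.04507

Re = ρVD/μ = 893.5·0.959·0.4425/0.267 = 1420.
Re < 2300 → laminar, so f = 64/Re = 0.04507 (roughness is irrelevant in laminar flow).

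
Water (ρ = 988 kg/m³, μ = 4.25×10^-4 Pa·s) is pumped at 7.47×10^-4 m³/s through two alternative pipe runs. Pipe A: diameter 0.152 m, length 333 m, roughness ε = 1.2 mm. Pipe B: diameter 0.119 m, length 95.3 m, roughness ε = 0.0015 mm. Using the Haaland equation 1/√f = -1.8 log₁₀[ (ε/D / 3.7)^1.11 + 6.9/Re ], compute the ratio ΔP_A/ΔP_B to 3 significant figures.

ΔP_A/ΔP_B ≈ 1.53

Pipe A: V = Q/A = 0.000747/0.01815 = 0.04117 m/s; Re = 1.455e+04; ε/D = 0.00789; Haaland → f = 0.03917; ΔP_A = f(L/D)(ρV²/2) = 71.84 Pa.
Pipe B: V = Q/A = 0.000747/0.01112 = 0.06716 m/s; Re = 1.858e+04; ε/D = 1.26e-05; Haaland → f = 0.02625; ΔP_B = f(L/D)(ρV²/2) = 46.84 Pa.
ΔP_A/ΔP_B = 71.84/46.84 = 1.53.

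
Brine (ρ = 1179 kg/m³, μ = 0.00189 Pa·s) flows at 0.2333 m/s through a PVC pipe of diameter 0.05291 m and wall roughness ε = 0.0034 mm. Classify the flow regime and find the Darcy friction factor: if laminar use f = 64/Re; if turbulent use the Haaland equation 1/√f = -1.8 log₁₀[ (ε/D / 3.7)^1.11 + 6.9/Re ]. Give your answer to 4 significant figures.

f ≈ 0.03328

Re = ρVD/μ = 1179·0.2333·0.05291/0.00189 = 7700.
Re > 4000 → turbulent. ε/D = 3.4e-06/0.05291 = 6.43e-05; Haaland: 1/√f = -1.8 log₁₀[5.2e-06 + 0.000896] = 5.481, so f = 0.03328.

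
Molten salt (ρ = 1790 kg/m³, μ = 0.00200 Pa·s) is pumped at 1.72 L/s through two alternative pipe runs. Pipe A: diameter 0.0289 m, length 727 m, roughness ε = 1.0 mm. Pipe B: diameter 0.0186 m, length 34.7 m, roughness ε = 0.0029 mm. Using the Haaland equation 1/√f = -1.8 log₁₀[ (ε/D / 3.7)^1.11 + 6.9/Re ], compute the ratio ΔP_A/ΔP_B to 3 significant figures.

Pipe A: V = Q/A = 0.00172/0.000656 = 2.622 m/s; Re = 6.782e+04; ε/D = 0.0346; Haaland → f = 0.06127; ΔP_A = f(L/D)(ρV²/2) = 9.484e+06 Pa.
Pipe B: V = Q/A = 0.00172/0.0002717 = 6.33 m/s; Re = 1.054e+05; ε/D = 0.000156; Haaland → f = 0.01836; ΔP_B = f(L/D)(ρV²/2) = 1.228e+06 Pa.
ΔP_A/ΔP_B = 9.484e+06/1.228e+06 = 7.72.

ΔP_A/ΔP_B ≈ 7.72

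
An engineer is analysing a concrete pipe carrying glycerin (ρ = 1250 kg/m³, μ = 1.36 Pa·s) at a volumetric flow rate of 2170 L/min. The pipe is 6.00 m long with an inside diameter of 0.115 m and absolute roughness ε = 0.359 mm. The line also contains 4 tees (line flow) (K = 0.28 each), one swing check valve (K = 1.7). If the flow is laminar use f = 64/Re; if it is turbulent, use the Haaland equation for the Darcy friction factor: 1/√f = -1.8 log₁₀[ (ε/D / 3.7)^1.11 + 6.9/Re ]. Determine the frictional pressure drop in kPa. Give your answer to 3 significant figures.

Q = 2170 L/min = 2170/60000 = 0.03617 m³/s.
Cross-sectional area A = πD²/4 = π(0.115)²/4 = 0.01039 m²; mean velocity V = Q/A = 0.03617/0.01039 = 3.482 m/s.
Reynolds number Re = ρVD/μ = 1250 · 3.482 · 0.115 / 1.36 = 368.
Re < 2300 → laminar flow, so f = 64/Re = 64/368 = 0.1739 (the turbulent correlation is not needed).
Total minor-loss coefficient ΣK = 4·0.28 + 1·1.7 = 2.82.
ΔP = [f·L/D + ΣK]·(ρV²/2) = [0.1739·6/0.115 + 2.82]·(1250·3.482²/2) = [9.073 + 2.82]·7577 = 9.012e+04 Pa.
ΔP = 9.012e+04 Pa = 90.1 kPa.

ΔP ≈ 90.1 kPa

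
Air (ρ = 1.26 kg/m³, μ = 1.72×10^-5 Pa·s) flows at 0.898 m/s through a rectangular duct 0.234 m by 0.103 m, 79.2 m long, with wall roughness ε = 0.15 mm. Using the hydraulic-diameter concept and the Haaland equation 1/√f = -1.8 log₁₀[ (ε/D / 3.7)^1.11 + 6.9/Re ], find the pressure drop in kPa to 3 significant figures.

Hydraulic diameter D_h = 4A/P = 4·(0.234·0.103)/(2·(0.234+0.103)) = 0.09641/0.674 = 0.143 m.
Re = ρVD_h/μ = 1.26·0.898·0.143/1.72e-05 = 9410.
ε/D_h = 0.00015/0.143 = 0.00105; Haaland gives 1/√f = -1.8 log₁₀[0.000115+0.000733] = 5.528, so f = 0.03272.
ΔP = f(L/D_h)(ρV²/2) = 0.03272·79.2/0.143·0.508 = 9.204 Pa.
ΔP = 0.00920 kPa.

ΔP ≈ 0.00920 kPa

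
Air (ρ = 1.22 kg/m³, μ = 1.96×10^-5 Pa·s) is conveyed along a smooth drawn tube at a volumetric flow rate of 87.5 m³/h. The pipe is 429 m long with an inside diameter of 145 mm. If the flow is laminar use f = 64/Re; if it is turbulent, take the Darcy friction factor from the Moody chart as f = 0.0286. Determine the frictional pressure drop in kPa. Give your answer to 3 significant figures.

Q = 87.5 m³/h = 87.5/3600 = 0.02431 m³/s.
Cross-sectional area A = πD²/4 = π(0.145)²/4 = 0.01651 m²; mean velocity V = Q/A = 0.02431/0.01651 = 1.472 m/s.
Reynolds number Re = ρVD/μ = 1.22 · 1.472 · 0.145 / 1.96e-05 = 1.328e+04.
Re > 4000 → turbulent; use the Moody-chart value f = 0.0286.
Darcy-Weisbach: ΔP = f(L/D)(ρV²/2) = 0.0286·(429/0.145)·(1.22·1.472²/2) = 0.0286·2959·1.322 = 111.8 Pa.
ΔP = 111.8 Pa = 0.112 kPa.

ΔP ≈ 0.112 kPa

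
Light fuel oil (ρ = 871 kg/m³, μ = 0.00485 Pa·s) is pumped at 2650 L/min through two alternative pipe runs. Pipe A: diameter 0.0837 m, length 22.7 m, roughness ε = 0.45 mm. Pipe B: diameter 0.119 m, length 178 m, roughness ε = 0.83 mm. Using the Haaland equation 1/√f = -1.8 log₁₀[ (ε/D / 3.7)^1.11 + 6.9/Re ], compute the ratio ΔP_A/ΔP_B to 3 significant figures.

Pipe A: V = Q/A = 0.04417/0.005502 = 8.027 m/s; Re = 1.207e+05; ε/D = 0.00538; Haaland → f = 0.03178; ΔP_A = f(L/D)(ρV²/2) = 2.419e+05 Pa.
Pipe B: V = Q/A = 0.04417/0.01112 = 3.971 m/s; Re = 8.487e+04; ε/D = 0.00697; Haaland → f = 0.03456; ΔP_B = f(L/D)(ρV²/2) = 3.55e+05 Pa.
ΔP_A/ΔP_B = 2.419e+05/3.55e+05 = 0.681.

ΔP_A/ΔP_B ≈ 0.681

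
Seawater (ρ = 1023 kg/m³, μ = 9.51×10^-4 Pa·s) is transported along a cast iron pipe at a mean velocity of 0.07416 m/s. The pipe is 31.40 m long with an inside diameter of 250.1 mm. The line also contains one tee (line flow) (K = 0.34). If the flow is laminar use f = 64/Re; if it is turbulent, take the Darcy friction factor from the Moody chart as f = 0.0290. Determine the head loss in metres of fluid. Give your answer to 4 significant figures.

h_f ≈ 0.001116 m

Reynolds number Re = ρVD/μ = 1023 · 0.07416 · 0.2501 / 0.000951 = 1.995e+04.
Re > 4000 → turbulent; use the Moody-chart value f = 0.0290.
Total minor-loss coefficient ΣK = 1·0.34 = 0.34.
ΔP = [f·L/D + ΣK]·(ρV²/2) = [0.029·31.4/0.2501 + 0.34]·(1023·0.07416²/2) = [3.641 + 0.34]·2.813 = 11.2 Pa.
Head loss h_f = ΔP/(ρg) = 11.2/(1023·9.81) = 0.001116 m.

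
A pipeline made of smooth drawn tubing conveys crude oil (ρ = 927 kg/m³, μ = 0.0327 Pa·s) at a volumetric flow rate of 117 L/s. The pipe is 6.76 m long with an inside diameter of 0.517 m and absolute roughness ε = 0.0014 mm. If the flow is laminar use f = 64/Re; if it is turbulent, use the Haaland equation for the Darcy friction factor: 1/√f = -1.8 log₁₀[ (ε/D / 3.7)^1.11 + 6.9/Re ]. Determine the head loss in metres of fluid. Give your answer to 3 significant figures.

h_f ≈ 0.00676 m

Q = 117 L/s = 117/1000 = 0.117 m³/s.
Cross-sectional area A = πD²/4 = π(0.517)²/4 = 0.2099 m²; mean velocity V = Q/A = 0.117/0.2099 = 0.5573 m/s.
Reynolds number Re = ρVD/μ = 927 · 0.5573 · 0.517 / 0.0327 = 8168.
Re > 4000 → turbulent. Relative roughness ε/D = 1.4e-06/0.517 = 2.71e-06. Haaland: 1/√f = -1.8 log₁₀[(2.71e-06/3.7)^1.11 + 6.9/8168] = -1.8 log₁₀[1.55e-07 + 0.000845] = 5.532, so f = 0.03268.
Darcy-Weisbach: ΔP = f(L/D)(ρV²/2) = 0.03268·(6.76/0.517)·(927·0.5573²/2) = 0.03268·13.08·144 = 61.52 Pa.
Head loss h_f = ΔP/(ρg) = 61.52/(927·9.81) = 0.00676 m.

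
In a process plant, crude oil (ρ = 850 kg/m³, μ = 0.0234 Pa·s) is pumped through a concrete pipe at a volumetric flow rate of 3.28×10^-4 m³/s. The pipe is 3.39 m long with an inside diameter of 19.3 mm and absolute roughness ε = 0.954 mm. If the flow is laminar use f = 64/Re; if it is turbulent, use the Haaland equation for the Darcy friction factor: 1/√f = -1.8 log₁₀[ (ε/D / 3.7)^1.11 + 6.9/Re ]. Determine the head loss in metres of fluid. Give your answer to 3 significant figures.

Cross-sectional area A = πD²/4 = π(0.0193)²/4 = 0.0002926 m²; mean velocity V = Q/A = 0.000328/0.0002926 = 1.121 m/s.
Reynolds number Re = ρVD/μ = 850 · 1.121 · 0.0193 / 0.0234 = 786.
Re < 2300 → laminar flow, so f = 64/Re = 64/786 = 0.08142 (the turbulent correlation is not needed).
Darcy-Weisbach: ΔP = f(L/D)(ρV²/2) = 0.08142·(3.39/0.0193)·(850·1.121²/2) = 0.08142·175.6·534.2 = 7640 Pa.
Head loss h_f = ΔP/(ρg) = 7640/(850·9.81) = 0.916 m.

h_f ≈ 0.916 m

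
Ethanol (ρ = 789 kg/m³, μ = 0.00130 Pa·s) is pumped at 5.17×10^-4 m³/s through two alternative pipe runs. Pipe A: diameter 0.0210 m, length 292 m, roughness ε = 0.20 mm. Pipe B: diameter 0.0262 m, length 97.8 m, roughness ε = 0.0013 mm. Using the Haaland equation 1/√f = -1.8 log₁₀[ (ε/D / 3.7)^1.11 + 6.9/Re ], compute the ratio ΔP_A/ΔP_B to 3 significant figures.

Pipe A: V = Q/A = 0.000517/0.0003464 = 1.493 m/s; Re = 1.902e+04; ε/D = 0.00952; Haaland → f = 0.04023; ΔP_A = f(L/D)(ρV²/2) = 4.917e+05 Pa.
Pipe B: V = Q/A = 0.000517/0.0005391 = 0.959 m/s; Re = 1.525e+04; ε/D = 4.96e-05; Haaland → f = 0.02766; ΔP_B = f(L/D)(ρV²/2) = 3.745e+04 Pa.
ΔP_A/ΔP_B = 4.917e+05/3.745e+04 = 13.1.

ΔP_A/ΔP_B ≈ 13.1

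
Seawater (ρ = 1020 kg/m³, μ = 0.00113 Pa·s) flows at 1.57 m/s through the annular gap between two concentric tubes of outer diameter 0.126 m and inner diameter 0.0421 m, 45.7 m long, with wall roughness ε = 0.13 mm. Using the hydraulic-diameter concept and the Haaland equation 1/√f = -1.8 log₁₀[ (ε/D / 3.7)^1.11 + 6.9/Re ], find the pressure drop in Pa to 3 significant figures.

Hydraulic diameter D_h = 4A/P = D_o - D_i = 0.126 - 0.0421 = 0.0839 m.
Re = ρVD_h/μ = 1020·1.57·0.0839/0.00113 = 1.189e+05.
ε/D_h = 0.00013/0.0839 = 0.00155; Haaland gives 1/√f = -1.8 log₁₀[0.000178+5.8e-05] = 6.529, so f = 0.02346.
ΔP = f(L/D_h)(ρV²/2) = 0.02346·45.7/0.0839·1257 = 1.606e+04 Pa.

ΔP ≈ 16100 Pa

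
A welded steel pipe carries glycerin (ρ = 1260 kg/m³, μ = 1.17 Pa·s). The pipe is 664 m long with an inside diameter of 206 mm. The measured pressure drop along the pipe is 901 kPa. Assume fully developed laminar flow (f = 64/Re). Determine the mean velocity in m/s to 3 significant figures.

V ≈ 1.54 m/s

For laminar flow, f = 64/Re with Re = ρVD/μ, so Darcy-Weisbach reduces to ΔP = 32μLV/D². Solving for V: V = ΔP·D²/(32μL) = 9.01e+05·(0.206)²/(32·1.17·664) = 1.538 m/s.
Check: Re = ρVD/μ = 1260·1.538·0.206/1.17 = 341.2 < 2300, so the laminar assumption holds.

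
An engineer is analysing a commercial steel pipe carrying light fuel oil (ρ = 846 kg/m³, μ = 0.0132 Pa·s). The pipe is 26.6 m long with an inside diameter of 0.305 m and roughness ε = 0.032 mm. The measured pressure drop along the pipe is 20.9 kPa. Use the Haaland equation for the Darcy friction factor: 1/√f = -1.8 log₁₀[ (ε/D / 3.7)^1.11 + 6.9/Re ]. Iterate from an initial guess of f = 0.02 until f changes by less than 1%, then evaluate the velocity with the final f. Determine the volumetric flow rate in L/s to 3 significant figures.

Rearranging Darcy-Weisbach: V = √(2·ΔP·D/(f·L·ρ)). With ε/D = 3.2e-05/0.305 = 0.000105, iterate starting from f = 0.02:
  f = 0.02 → V = √(2·2.09e+04·0.305/(0.02·26.6·846)) = 5.322 m/s; Re = ρVD/μ = 1.04e+05; f → 0.01815
  f = 0.01815 → V = 5.586 m/s; Re = 1.092e+05; f → 0.01799
Converged (Δf/f < 1%). With the final f = 0.01799: V = √(2·2.09e+04·0.305/(0.01799·26.6·846)) = 5.611 m/s.
Q = V·A = 5.611·(π/4·0.305²) = 0.41 m³/s = 410 L/s.

Q ≈ 410 L/s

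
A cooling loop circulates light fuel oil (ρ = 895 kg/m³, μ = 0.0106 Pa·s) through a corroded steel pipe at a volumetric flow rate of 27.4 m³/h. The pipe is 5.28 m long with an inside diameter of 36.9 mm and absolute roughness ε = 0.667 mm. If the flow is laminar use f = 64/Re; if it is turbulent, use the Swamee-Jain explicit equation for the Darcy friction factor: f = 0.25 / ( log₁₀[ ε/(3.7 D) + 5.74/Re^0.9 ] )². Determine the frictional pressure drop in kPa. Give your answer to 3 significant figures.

ΔP ≈ 160 kPa

Q = 27.4 m³/h = 27.4/3600 = 0.007611 m³/s.
Cross-sectional area A = πD²/4 = π(0.0369)²/4 = 0.001069 m²; mean velocity V = Q/A = 0.007611/0.001069 = 7.117 m/s.
Reynolds number Re = ρVD/μ = 895 · 7.117 · 0.0369 / 0.0106 = 2.217e+04.
Re > 4000 → turbulent. Relative roughness ε/D = 0.000667/0.0369 = 0.0181. Swamee-Jain: f = 0.25/(log₁₀[0.0181/3.7 + 5.74/2.217e+04^0.9])² = 0.25/(log₁₀[0.00489 + 0.000704])² = 0.25/(-2.253)² = 0.04927.
Darcy-Weisbach: ΔP = f(L/D)(ρV²/2) = 0.04927·(5.28/0.0369)·(895·7.117²/2) = 0.04927·143.1·2.267e+04 = 1.598e+05 Pa.
ΔP = 1.598e+05 Pa = 160 kPa.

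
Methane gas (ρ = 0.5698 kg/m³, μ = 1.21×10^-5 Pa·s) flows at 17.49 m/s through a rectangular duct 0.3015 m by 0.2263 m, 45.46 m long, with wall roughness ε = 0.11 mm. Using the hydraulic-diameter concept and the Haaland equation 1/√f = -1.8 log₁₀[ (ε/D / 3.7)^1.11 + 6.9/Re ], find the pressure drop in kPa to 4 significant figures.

ΔP ≈ 0.2778 kPa

Hydraulic diameter D_h = 4A/P = 4·(0.3015·0.2263)/(2·(0.3015+0.2263)) = 0.2729/1.056 = 0.2585 m.
Re = ρVD_h/μ = 0.5698·17.49·0.2585/1.21e-05 = 2.129e+05.
ε/D_h = 0.00011/0.2585 = 0.000425; Haaland gives 1/√f = -1.8 log₁₀[4.24e-05+3.24e-05] = 7.427, so f = 0.01813.
ΔP = f(L/D_h)(ρV²/2) = 0.01813·45.46/0.2585·87.15 = 277.8 Pa.
ΔP = 0.2778 kPa.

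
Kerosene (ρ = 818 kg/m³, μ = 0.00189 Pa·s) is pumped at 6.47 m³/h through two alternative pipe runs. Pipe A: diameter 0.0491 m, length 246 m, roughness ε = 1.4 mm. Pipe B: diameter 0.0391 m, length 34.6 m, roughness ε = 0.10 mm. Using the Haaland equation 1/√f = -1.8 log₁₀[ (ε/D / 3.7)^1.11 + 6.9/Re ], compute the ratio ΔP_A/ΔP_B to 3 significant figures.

ΔP_A/ΔP_B ≈ 4.45

Pipe A: V = Q/A = 0.001797/0.001893 = 0.9492 m/s; Re = 2.017e+04; ε/D = 0.0285; Haaland → f = 0.05765; ΔP_A = f(L/D)(ρV²/2) = 1.064e+05 Pa.
Pipe B: V = Q/A = 0.001797/0.001201 = 1.497 m/s; Re = 2.533e+04; ε/D = 0.00256; Haaland → f = 0.0295; ΔP_B = f(L/D)(ρV²/2) = 2.392e+04 Pa.
ΔP_A/ΔP_B = 1.064e+05/2.392e+04 = 4.45.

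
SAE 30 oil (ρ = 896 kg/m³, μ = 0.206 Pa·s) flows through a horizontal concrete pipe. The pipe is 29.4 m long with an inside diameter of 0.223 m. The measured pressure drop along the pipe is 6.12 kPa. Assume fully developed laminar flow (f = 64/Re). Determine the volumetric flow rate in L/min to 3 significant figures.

Q ≈ 3680 L/min

For laminar flow, f = 64/Re with Re = ρVD/μ, so Darcy-Weisbach reduces to ΔP = 32μLV/D². Solving for V: V = ΔP·D²/(32μL) = 6120·(0.223)²/(32·0.206·29.4) = 1.57 m/s.
Check: Re = ρVD/μ = 896·1.57·0.223/0.206 = 1523 < 2300, so the laminar assumption holds.
Q = V·A = 1.57·(π/4·0.223²) = 0.06133 m³/s = 3680 L/min.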